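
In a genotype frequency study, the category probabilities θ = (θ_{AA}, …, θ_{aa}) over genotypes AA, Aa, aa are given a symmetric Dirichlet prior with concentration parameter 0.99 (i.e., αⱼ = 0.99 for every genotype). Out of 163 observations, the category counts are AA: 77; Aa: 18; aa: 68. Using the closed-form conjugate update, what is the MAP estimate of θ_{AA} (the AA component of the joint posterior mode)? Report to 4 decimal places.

The Dirichlet prior is conjugate to the Multinomial likelihood: each posterior αⱼ = prior αⱼ + observed count nⱼ.
Posterior concentration: (77.99, 18.99, 68.99), total = 165.97.
Joint mode component: (α_{AA}−1)/(Σα−K) = 76.99/162.97 = 0.4724.

0.4724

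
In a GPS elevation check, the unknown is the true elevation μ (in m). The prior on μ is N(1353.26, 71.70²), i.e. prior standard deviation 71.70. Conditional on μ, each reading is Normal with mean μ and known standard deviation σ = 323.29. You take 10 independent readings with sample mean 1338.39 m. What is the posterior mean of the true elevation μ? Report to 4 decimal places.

1348.3573

For Normal data with known variance σ², a Normal(μ₀, σ₀²) prior on μ is conjugate. Posterior precision = 1/σ₀² + n/σ²; posterior mean is the precision-weighted average of μ₀ and x̄.
n·x̄ = 10·1338.39 = 13383.9.
σ₀² = 71.70² = 5140.89, σ² = 323.29² = 104516.4241; σ² + n·σ₀² = 104516.4241 + 10·5140.89 = 155925.3241.
Posterior mean = (μ₀/σ₀² + n·x̄/σ²)/(1/σ₀² + n/σ²) = (σ²·μ₀ + σ₀²·n·x̄)/(σ² + n·σ₀²) = (104516.4241·1353.26 + 5140.89·13383.9)/155925.3241 = 210243053.748566/155925.3241 = 1348.3573.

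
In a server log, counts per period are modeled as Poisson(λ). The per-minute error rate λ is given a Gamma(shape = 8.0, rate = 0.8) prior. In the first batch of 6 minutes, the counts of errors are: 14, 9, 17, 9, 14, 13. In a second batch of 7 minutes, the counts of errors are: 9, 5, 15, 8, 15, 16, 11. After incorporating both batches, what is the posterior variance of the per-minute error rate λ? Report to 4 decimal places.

0.8559

With a Gamma(shape α, rate β) prior, the Poisson likelihood is conjugate: the posterior is Gamma(α + ΣXᵢ, β + n).
Batch 1: sum of counts S = 76 over n = 6 minutes.
After batch 1: Gamma(α+S, β+n) = Gamma(8.0+76, 0.8+6) = Gamma(84.0, 6.8).
Batch 2: sum of counts S = 79 over n = 7 minutes.
After batch 2: Gamma(α+S, β+n) = Gamma(84.0+79, 6.8+7) = Gamma(163.0, 13.8).
Var = α/β² = 163.0/13.8² = 0.8559.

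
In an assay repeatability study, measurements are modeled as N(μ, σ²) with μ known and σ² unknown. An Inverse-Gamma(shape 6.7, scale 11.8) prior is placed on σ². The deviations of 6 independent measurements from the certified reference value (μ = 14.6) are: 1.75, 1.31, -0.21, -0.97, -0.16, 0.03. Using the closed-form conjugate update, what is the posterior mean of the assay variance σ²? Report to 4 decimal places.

1.6891

With known mean μ and an Inverse-Gamma(α, β) prior on σ², the Normal likelihood is conjugate: posterior is Inv-Gamma(α + n/2, β + Σ(xᵢ−μ)²/2).
Σ(xᵢ−μ)² = (1.75)² + (1.31)² + (-0.21)² + (-0.97)² + (-0.16)² + (0.03)² = 5.7901.
Posterior: Inv-Gamma(6.7 + 6/2, 11.8 + 5.7901/2) = Inv-Gamma(9.70, 14.69505).
E[σ²|data] = β/(α−1) = 14.69505/8.70 = 1.6891.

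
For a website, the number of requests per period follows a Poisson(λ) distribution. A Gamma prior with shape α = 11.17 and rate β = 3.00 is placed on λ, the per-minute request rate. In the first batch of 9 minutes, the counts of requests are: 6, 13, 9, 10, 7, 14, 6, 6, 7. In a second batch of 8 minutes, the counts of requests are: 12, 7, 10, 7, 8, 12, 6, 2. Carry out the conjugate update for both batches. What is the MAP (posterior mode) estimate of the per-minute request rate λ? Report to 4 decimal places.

With a Gamma(shape α, rate β) prior, the Poisson likelihood is conjugate: the posterior is Gamma(α + ΣXᵢ, β + n).
Batch 1: sum of counts S = 78 over n = 9 minutes.
After batch 1: Gamma(α+S, β+n) = Gamma(11.17+78, 3.00+9) = Gamma(89.17, 12.00).
Batch 2: sum of counts S = 64 over n = 8 minutes.
After batch 2: Gamma(α+S, β+n) = Gamma(89.17+64, 12.00+8) = Gamma(153.17, 20.00).
Mode of Gamma(α,β) for α≥1 is (α−1)/β = 152.17/20.00 = 7.6085.

7.6085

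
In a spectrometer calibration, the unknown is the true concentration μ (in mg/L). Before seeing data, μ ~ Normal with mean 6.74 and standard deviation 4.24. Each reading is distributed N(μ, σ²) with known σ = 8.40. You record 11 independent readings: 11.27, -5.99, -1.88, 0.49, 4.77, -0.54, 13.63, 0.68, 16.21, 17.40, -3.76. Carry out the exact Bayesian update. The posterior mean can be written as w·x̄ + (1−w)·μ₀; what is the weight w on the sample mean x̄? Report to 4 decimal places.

0.7370

For Normal data with known variance σ², a Normal(μ₀, σ₀²) prior on μ is conjugate. Posterior precision = 1/σ₀² + n/σ²; posterior mean is the precision-weighted average of μ₀ and x̄.
σ₀² = 4.24² = 17.9776, σ² = 8.40² = 70.56. Prior precision 1/σ₀² = 1/17.9776; data precision n/σ² = 11/70.56.
w = (n/σ²)/(1/σ₀² + n/σ²) = n·σ₀²/(σ² + n·σ₀²) = 11·17.9776/(70.56 + 11·17.9776) = 197.7536/268.3136 = 0.7370.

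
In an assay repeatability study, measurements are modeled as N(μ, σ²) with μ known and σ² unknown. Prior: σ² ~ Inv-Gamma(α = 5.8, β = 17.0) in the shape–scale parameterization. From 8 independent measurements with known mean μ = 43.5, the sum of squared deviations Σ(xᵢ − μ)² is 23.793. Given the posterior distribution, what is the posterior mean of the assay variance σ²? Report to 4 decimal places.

3.2837

With known mean μ and an Inverse-Gamma(α, β) prior on σ², the Normal likelihood is conjugate: posterior is Inv-Gamma(α + n/2, β + Σ(xᵢ−μ)²/2).
Posterior: Inv-Gamma(5.8 + 8/2, 17.0 + 23.793/2) = Inv-Gamma(9.80, 28.8965).
E[σ²|data] = β/(α−1) = 28.8965/8.80 = 3.2837.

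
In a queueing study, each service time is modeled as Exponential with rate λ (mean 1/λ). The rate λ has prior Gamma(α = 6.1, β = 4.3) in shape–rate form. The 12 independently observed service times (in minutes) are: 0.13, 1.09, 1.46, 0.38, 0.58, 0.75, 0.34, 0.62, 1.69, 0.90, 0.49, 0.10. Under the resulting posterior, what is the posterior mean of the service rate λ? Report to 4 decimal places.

With a Gamma(shape α, rate β) prior on the exponential rate λ, the posterior after n observations with total T = Σxᵢ is Gamma(α+n, β+T).
Sum of observations T = 8.53 minutes; n = 12.
Posterior: Gamma(6.1+12, 4.3+8.53) = Gamma(18.1, 12.83).
Posterior mean of λ = α/β = 18.1/12.83 = 1.4108.

1.4108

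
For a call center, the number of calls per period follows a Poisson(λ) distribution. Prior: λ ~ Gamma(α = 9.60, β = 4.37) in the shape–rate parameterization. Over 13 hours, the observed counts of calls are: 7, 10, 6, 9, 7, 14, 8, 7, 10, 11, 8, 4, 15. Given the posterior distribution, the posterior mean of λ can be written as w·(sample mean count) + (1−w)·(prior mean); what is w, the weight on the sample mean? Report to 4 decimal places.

With a Gamma(shape α, rate β) prior, the Poisson likelihood is conjugate: the posterior is Gamma(α + ΣXᵢ, β + n).
Posterior mean = (α₀+S)/(β₀+n) = [n/(β₀+n)]·(S/n) + [β₀/(β₀+n)]·(α₀/β₀), so only n and β₀ enter the weight.
Weight on data w = n/(β₀+n) = 13/(4.37+13) = 13/17.37 = 0.7484.

0.7484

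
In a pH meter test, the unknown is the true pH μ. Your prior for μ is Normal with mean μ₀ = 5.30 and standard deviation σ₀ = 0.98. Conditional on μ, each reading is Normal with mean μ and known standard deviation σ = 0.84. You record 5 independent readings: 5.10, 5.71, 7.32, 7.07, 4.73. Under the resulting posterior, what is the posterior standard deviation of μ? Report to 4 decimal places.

0.3508

For Normal data with known variance σ², a Normal(μ₀, σ₀²) prior on μ is conjugate. Posterior precision = 1/σ₀² + n/σ²; posterior mean is the precision-weighted average of μ₀ and x̄.
σ₀² = 0.98² = 0.9604, σ² = 0.84² = 0.7056; σ² + n·σ₀² = 0.7056 + 5·0.9604 = 5.5076.
Posterior precision = 1/σ₀² + n/σ² = 1/0.9604 + 5/0.7056 = (σ² + n·σ₀²)/(σ₀²σ²) = 5.5076/(0.9604·0.7056); posterior variance σₙ² = σ₀²σ²/(σ² + n·σ₀²) = 0.9604·0.7056/5.5076 = 0.123041.
Posterior SD = √σₙ² = √(0.9604·0.7056/5.5076) = 0.3508.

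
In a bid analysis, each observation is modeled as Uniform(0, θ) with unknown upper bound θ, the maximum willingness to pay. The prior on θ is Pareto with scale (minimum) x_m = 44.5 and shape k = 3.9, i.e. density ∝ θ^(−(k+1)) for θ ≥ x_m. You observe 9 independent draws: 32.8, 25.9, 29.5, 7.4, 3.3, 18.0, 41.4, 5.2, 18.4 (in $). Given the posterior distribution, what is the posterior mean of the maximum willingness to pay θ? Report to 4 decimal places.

A Pareto(scale x_m, shape k) prior on the upper bound θ of Uniform(0, θ) is conjugate: posterior is Pareto(max(x_m, max xᵢ), k + n).
Sample maximum = 41.4; prior scale x_m = 44.5 → posterior scale = max = 44.5.
Posterior shape = 3.9 + 9 = 12.9.
E[θ|data] = k·x_m/(k−1) = 12.9·44.5/11.9 = 48.2395.

48.2395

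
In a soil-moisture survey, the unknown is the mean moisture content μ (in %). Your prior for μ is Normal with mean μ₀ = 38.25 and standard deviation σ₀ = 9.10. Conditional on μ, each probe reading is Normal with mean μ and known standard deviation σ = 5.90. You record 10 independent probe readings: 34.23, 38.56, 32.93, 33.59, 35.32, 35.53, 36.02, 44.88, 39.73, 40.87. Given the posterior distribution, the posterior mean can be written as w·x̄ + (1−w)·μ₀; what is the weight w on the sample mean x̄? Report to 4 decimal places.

For Normal data with known variance σ², a Normal(μ₀, σ₀²) prior on μ is conjugate. Posterior precision = 1/σ₀² + n/σ²; posterior mean is the precision-weighted average of μ₀ and x̄.
σ₀² = 9.10² = 82.81, σ² = 5.90² = 34.81. Prior precision 1/σ₀² = 1/82.81; data precision n/σ² = 10/34.81.
w = (n/σ²)/(1/σ₀² + n/σ²) = n·σ₀²/(σ² + n·σ₀²) = 10·82.81/(34.81 + 10·82.81) = 828.1/862.91 = 0.9597.

0.9597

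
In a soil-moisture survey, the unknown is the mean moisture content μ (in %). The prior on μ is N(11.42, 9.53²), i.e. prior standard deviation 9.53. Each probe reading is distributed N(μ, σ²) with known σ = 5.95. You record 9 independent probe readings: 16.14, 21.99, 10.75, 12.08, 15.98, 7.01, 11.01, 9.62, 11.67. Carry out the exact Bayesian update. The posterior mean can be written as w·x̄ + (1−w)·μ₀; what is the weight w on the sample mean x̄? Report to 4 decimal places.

For Normal data with known variance σ², a Normal(μ₀, σ₀²) prior on μ is conjugate. Posterior precision = 1/σ₀² + n/σ²; posterior mean is the precision-weighted average of μ₀ and x̄.
σ₀² = 9.53² = 90.8209, σ² = 5.95² = 35.4025. Prior precision 1/σ₀² = 1/90.8209; data precision n/σ² = 9/35.4025.
w = (n/σ²)/(1/σ₀² + n/σ²) = n·σ₀²/(σ² + n·σ₀²) = 9·90.8209/(35.4025 + 9·90.8209) = 817.3881/852.7906 = 0.9585.

0.9585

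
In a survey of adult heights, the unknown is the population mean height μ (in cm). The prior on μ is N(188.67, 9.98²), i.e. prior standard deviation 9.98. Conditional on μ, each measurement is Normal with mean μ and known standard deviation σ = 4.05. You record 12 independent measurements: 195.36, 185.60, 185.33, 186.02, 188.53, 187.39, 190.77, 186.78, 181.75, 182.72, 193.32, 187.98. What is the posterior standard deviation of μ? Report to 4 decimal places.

For Normal data with known variance σ², a Normal(μ₀, σ₀²) prior on μ is conjugate. Posterior precision = 1/σ₀² + n/σ²; posterior mean is the precision-weighted average of μ₀ and x̄.
σ₀² = 9.98² = 99.6004, σ² = 4.05² = 16.4025; σ² + n·σ₀² = 16.4025 + 12·99.6004 = 1211.6073.
Posterior precision = 1/σ₀² + n/σ² = 1/99.6004 + 12/16.4025 = (σ² + n·σ₀²)/(σ₀²σ²) = 1211.6073/(99.6004·16.4025); posterior variance σₙ² = σ₀²σ²/(σ² + n·σ₀²) = 99.6004·16.4025/1211.6073 = 1.348371.
Posterior SD = √σₙ² = √(99.6004·16.4025/1211.6073) = 1.1612.

1.1612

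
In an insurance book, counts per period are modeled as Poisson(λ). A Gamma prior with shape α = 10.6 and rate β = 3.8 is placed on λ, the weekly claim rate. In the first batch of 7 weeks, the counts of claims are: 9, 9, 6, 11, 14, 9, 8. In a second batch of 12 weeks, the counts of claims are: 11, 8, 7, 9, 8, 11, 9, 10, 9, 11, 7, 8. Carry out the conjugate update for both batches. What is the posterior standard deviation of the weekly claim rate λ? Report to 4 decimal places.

With a Gamma(shape α, rate β) prior, the Poisson likelihood is conjugate: the posterior is Gamma(α + ΣXᵢ, β + n).
Batch 1: sum of counts S = 66 over n = 7 weeks.
After batch 1: Gamma(α+S, β+n) = Gamma(10.6+66, 3.8+7) = Gamma(76.6, 10.8).
Batch 2: sum of counts S = 108 over n = 12 weeks.
After batch 2: Gamma(α+S, β+n) = Gamma(76.6+108, 10.8+12) = Gamma(184.6, 22.8).
SD = √α/β = √184.6/22.8 = 0.5959.

0.5959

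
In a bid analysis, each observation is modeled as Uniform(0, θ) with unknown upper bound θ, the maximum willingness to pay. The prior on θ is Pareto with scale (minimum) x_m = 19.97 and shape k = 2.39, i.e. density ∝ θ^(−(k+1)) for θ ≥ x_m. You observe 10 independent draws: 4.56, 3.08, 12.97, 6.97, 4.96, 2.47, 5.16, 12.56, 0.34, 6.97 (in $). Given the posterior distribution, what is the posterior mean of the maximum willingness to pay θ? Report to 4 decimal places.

A Pareto(scale x_m, shape k) prior on the upper bound θ of Uniform(0, θ) is conjugate: posterior is Pareto(max(x_m, max xᵢ), k + n).
Sample maximum = 12.97; prior scale x_m = 19.97 → posterior scale = max = 19.97.
Posterior shape = 2.39 + 10 = 12.39.
E[θ|data] = k·x_m/(k−1) = 12.39·19.97/11.39 = 21.7233.

21.7233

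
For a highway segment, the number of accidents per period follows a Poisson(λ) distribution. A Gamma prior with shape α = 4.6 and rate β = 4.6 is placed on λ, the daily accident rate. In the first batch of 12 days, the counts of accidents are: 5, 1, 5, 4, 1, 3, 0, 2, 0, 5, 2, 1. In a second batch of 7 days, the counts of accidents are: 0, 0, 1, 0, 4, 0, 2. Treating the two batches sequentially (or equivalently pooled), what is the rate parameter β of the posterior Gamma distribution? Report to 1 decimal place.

With a Gamma(shape α, rate β) prior, the Poisson likelihood is conjugate: the posterior is Gamma(α + ΣXᵢ, β + n).
Batch 1: sum of counts S = 29 over n = 12 days.
After batch 1: Gamma(α+S, β+n) = Gamma(4.6+29, 4.6+12) = Gamma(33.6, 16.6).
Batch 2: sum of counts S = 7 over n = 7 days.
After batch 2: Gamma(α+S, β+n) = Gamma(33.6+7, 16.6+7) = Gamma(40.6, 23.6).
Posterior β = 23.6.

23.6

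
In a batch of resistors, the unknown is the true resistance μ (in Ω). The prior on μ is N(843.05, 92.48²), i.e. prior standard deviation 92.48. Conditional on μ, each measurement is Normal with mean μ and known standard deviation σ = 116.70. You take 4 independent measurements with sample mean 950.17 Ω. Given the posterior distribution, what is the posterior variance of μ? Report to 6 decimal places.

2435.259362

For Normal data with known variance σ², a Normal(μ₀, σ₀²) prior on μ is conjugate. Posterior precision = 1/σ₀² + n/σ²; posterior mean is the precision-weighted average of μ₀ and x̄.
σ₀² = 92.48² = 8552.5504, σ² = 116.70² = 13618.89; σ² + n·σ₀² = 13618.89 + 4·8552.5504 = 47829.0916.
Posterior precision = 1/σ₀² + n/σ² = 1/8552.5504 + 4/13618.89 = (σ² + n·σ₀²)/(σ₀²σ²) = 47829.0916/(8552.5504·13618.89); posterior variance σₙ² = σ₀²σ²/(σ² + n·σ₀²) = 8552.5504·13618.89/47829.0916 = 2435.259362.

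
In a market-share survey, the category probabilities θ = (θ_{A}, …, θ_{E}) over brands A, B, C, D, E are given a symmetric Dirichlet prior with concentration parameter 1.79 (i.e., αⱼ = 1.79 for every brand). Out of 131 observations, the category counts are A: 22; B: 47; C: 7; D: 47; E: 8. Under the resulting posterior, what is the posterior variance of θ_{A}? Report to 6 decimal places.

The Dirichlet prior is conjugate to the Multinomial likelihood: each posterior αⱼ = prior αⱼ + observed count nⱼ.
Posterior concentration: (23.79, 48.79, 8.79, 48.79, 9.79), total = 139.95.
Var[θ_j] = α_j(Σα−α_j)/((Σα)²(Σα+1)) = 23.79·116.16/(139.95²·140.95) = 0.001001.

0.001001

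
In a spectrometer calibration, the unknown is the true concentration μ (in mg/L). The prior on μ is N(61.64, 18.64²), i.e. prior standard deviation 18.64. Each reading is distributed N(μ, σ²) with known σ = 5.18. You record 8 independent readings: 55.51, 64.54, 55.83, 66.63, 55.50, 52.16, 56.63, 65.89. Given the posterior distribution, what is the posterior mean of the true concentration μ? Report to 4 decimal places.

59.1107

For Normal data with known variance σ², a Normal(μ₀, σ₀²) prior on μ is conjugate. Posterior precision = 1/σ₀² + n/σ²; posterior mean is the precision-weighted average of μ₀ and x̄.
Σxᵢ = 55.51 + 64.54 + 55.83 + 66.63 + 55.50 + 52.16 + 56.63 + 65.89 = 472.69, so n·x̄ = 472.69.
σ₀² = 18.64² = 347.4496, σ² = 5.18² = 26.8324; σ² + n·σ₀² = 26.8324 + 8·347.4496 = 2806.4292.
Posterior mean = (μ₀/σ₀² + n·x̄/σ²)/(1/σ₀² + n/σ²) = (σ²·μ₀ + σ₀²·n·x̄)/(σ² + n·σ₀²) = (26.8324·61.64 + 347.4496·472.69)/2806.4292 = 165889.90056/2806.4292 = 59.1107.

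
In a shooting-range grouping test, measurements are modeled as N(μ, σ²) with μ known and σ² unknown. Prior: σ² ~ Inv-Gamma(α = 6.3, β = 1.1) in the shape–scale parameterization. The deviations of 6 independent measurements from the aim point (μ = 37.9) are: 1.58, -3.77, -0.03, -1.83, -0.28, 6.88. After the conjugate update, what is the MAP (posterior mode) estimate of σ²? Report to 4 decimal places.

3.3821

With known mean μ and an Inverse-Gamma(α, β) prior on σ², the Normal likelihood is conjugate: posterior is Inv-Gamma(α + n/2, β + Σ(xᵢ−μ)²/2).
Σ(xᵢ−μ)² = (1.58)² + (-3.77)² + (-0.03)² + (-1.83)² + (-0.28)² + (6.88)² = 67.4719.
Posterior: Inv-Gamma(6.3 + 6/2, 1.1 + 67.4719/2) = Inv-Gamma(9.30, 34.83595).
Mode = β/(α+1) = 34.83595/10.30 = 3.3821.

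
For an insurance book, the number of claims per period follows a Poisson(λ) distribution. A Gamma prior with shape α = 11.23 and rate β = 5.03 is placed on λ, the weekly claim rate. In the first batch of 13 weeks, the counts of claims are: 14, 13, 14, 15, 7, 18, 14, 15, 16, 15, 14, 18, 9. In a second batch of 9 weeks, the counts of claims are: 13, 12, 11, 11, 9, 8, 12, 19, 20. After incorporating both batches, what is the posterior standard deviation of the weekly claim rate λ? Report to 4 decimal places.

0.6495

With a Gamma(shape α, rate β) prior, the Poisson likelihood is conjugate: the posterior is Gamma(α + ΣXᵢ, β + n).
Batch 1: sum of counts S = 182 over n = 13 weeks.
After batch 1: Gamma(α+S, β+n) = Gamma(11.23+182, 5.03+13) = Gamma(193.23, 18.03).
Batch 2: sum of counts S = 115 over n = 9 weeks.
After batch 2: Gamma(α+S, β+n) = Gamma(193.23+115, 18.03+9) = Gamma(308.23, 27.03).
SD = √α/β = √308.23/27.03 = 0.6495.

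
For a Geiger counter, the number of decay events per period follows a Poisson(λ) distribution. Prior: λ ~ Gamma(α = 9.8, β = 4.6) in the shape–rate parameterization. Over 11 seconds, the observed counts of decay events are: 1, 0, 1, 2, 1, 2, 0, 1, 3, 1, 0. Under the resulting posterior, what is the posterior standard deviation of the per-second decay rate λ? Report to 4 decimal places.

0.2993

With a Gamma(shape α, rate β) prior, the Poisson likelihood is conjugate: the posterior is Gamma(α + ΣXᵢ, β + n).
Sum of counts S = 12 over n = 11 seconds.
Posterior: Gamma(α+S, β+n) = Gamma(9.8+12, 4.6+11) = Gamma(21.8, 15.6).
SD = √α/β = √21.8/15.6 = 0.2993.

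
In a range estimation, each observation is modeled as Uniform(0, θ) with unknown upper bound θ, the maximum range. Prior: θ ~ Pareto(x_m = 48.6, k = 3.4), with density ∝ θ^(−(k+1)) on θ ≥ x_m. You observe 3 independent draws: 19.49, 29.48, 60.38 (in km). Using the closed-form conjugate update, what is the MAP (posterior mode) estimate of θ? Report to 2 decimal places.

60.38

A Pareto(scale x_m, shape k) prior on the upper bound θ of Uniform(0, θ) is conjugate: posterior is Pareto(max(x_m, max xᵢ), k + n).
Sample maximum = 60.38; prior scale x_m = 48.6 → posterior scale = max = 60.38.
Posterior shape = 3.4 + 3 = 6.4.
The Pareto density is decreasing on [x_m, ∞), so the mode is x_m = 60.38.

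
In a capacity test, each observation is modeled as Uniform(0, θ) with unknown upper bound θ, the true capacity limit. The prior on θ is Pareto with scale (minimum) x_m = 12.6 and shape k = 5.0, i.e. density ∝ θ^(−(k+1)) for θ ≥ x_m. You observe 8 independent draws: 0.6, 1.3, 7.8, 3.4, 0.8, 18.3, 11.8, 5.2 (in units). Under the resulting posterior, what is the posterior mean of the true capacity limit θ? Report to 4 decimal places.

A Pareto(scale x_m, shape k) prior on the upper bound θ of Uniform(0, θ) is conjugate: posterior is Pareto(max(x_m, max xᵢ), k + n).
Sample maximum = 18.3; prior scale x_m = 12.6 → posterior scale = max = 18.3.
Posterior shape = 5.0 + 8 = 13.0.
E[θ|data] = k·x_m/(k−1) = 13.0·18.3/12.0 = 19.8250.

19.8250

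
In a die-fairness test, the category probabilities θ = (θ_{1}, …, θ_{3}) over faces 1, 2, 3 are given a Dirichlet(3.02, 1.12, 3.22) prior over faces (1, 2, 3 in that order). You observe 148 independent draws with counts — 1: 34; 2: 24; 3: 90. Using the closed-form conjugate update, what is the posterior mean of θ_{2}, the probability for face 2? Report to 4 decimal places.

0.1617

The Dirichlet prior is conjugate to the Multinomial likelihood: each posterior αⱼ = prior αⱼ + observed count nⱼ.
Posterior concentration: (37.02, 25.12, 93.22), total = 155.36.
E[θ_{2}|data] = α_{2}/Σα = 25.12/155.36 = 0.1617.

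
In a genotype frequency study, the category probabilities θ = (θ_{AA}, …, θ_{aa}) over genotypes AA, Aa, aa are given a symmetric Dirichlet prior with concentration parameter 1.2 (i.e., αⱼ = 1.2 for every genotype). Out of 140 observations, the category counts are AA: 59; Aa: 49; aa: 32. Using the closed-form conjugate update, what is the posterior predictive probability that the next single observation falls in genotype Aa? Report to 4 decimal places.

The Dirichlet prior is conjugate to the Multinomial likelihood: each posterior αⱼ = prior αⱼ + observed count nⱼ.
Posterior concentration: (60.2, 50.2, 33.2), total = 143.6.
P(next = Aa | data) = α_{Aa}/Σα = 0.3496.

0.3496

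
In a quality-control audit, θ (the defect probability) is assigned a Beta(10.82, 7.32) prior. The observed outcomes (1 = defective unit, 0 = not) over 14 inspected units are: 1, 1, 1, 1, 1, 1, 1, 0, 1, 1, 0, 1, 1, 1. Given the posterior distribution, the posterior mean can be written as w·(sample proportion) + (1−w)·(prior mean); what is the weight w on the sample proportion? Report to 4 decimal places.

The Beta prior is conjugate to a Binomial/Bernoulli likelihood; the update adds successes to α and failures to β.
Posterior mean = (α₀+k)/(α₀+β₀+n) = [n/(α₀+β₀+n)]·(k/n) + [(α₀+β₀)/(α₀+β₀+n)]·α₀/(α₀+β₀), so only n and the prior enter the weight.
The weight on the data is w = n/(α₀+β₀+n) = 14/(10.82+7.32+14) = 14/32.14 = 0.4356.

0.4356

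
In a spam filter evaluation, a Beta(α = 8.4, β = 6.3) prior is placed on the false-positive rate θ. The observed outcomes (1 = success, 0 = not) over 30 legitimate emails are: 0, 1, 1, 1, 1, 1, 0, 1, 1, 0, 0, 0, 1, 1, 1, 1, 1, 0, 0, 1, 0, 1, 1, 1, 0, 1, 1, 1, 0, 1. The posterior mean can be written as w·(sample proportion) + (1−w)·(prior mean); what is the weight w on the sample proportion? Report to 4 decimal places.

The Beta prior is conjugate to a Binomial/Bernoulli likelihood; the update adds successes to α and failures to β.
Posterior mean = (α₀+k)/(α₀+β₀+n) = [n/(α₀+β₀+n)]·(k/n) + [(α₀+β₀)/(α₀+β₀+n)]·α₀/(α₀+β₀), so only n and the prior enter the weight.
The weight on the data is w = n/(α₀+β₀+n) = 30/(8.4+6.3+30) = 30/44.7 = 0.6711.

0.6711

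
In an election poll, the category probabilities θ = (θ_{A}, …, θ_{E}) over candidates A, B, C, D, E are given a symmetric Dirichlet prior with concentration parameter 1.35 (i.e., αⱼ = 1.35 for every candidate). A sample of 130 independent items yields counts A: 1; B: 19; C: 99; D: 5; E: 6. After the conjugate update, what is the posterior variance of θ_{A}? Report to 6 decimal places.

The Dirichlet prior is conjugate to the Multinomial likelihood: each posterior αⱼ = prior αⱼ + observed count nⱼ.
Posterior concentration: (2.35, 20.35, 100.35, 6.35, 7.35), total = 136.75.
Var[θ_j] = α_j(Σα−α_j)/((Σα)²(Σα+1)) = 2.35·134.40/(136.75²·137.75) = 0.000123.

0.000123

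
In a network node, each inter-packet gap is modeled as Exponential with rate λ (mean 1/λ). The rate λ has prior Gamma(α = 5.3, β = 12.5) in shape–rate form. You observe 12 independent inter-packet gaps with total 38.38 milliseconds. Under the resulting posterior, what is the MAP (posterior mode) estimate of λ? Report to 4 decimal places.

With a Gamma(shape α, rate β) prior on the exponential rate λ, the posterior after n observations with total T = Σxᵢ is Gamma(α+n, β+T).
Posterior: Gamma(5.3+12, 12.5+38.38) = Gamma(17.3, 50.88).
Mode = (α−1)/β = 0.3204.

0.3204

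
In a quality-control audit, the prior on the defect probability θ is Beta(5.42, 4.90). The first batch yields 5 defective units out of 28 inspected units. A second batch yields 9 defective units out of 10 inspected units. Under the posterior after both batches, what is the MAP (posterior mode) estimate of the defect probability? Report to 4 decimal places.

The Beta prior is conjugate to a Binomial/Bernoulli likelihood; the update adds successes to α and failures to β.
After batch 1: Beta(5.42+5, 4.90+23) = Beta(10.42, 27.90).
After batch 2: Beta(10.42+9, 27.90+1) = Beta(19.42, 28.90).
Mode of Beta(a,b) for a,b>1 is (a−1)/(a+b−2) = 18.42/46.32 = 0.3977.

0.3977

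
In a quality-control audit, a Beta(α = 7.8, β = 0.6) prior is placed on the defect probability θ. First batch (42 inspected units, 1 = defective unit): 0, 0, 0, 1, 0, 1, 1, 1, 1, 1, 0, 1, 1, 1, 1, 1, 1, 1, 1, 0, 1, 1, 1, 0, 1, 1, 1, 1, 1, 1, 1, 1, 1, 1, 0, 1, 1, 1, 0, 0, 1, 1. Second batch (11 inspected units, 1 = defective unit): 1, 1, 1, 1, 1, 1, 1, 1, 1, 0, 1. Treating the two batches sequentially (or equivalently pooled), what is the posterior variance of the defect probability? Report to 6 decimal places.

The Beta prior is conjugate to a Binomial/Bernoulli likelihood; the update adds successes to α and failures to β.
After batch 1: Beta(7.8+32, 0.6+10) = Beta(39.8, 10.6).
After batch 2: Beta(39.8+10, 10.6+1) = Beta(49.8, 11.6).
Var = αβ/((α+β)²(α+β+1)) = 49.8·11.6/(61.4²·62.4) = 0.002456.

0.002456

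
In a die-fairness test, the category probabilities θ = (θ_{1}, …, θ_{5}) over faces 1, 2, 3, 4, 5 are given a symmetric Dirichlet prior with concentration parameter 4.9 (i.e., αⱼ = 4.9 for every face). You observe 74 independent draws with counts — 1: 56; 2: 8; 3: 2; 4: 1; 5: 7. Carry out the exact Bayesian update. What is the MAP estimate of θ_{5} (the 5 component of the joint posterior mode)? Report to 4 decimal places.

The Dirichlet prior is conjugate to the Multinomial likelihood: each posterior αⱼ = prior αⱼ + observed count nⱼ.
Posterior concentration: (60.9, 12.9, 6.9, 5.9, 11.9), total = 98.5.
Joint mode component: (α_{5}−1)/(Σα−K) = 10.9/93.5 = 0.1166.

0.1166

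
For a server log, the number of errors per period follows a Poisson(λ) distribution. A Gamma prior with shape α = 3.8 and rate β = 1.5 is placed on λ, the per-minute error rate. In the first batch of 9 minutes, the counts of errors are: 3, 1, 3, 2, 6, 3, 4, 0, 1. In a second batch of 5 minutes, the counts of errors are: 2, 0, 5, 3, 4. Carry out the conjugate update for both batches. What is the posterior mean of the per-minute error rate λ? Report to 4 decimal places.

With a Gamma(shape α, rate β) prior, the Poisson likelihood is conjugate: the posterior is Gamma(α + ΣXᵢ, β + n).
Batch 1: sum of counts S = 23 over n = 9 minutes.
After batch 1: Gamma(α+S, β+n) = Gamma(3.8+23, 1.5+9) = Gamma(26.8, 10.5).
Batch 2: sum of counts S = 14 over n = 5 minutes.
After batch 2: Gamma(α+S, β+n) = Gamma(26.8+14, 10.5+5) = Gamma(40.8, 15.5).
Posterior mean = α/β = 40.8/15.5 = 2.6323.

2.6323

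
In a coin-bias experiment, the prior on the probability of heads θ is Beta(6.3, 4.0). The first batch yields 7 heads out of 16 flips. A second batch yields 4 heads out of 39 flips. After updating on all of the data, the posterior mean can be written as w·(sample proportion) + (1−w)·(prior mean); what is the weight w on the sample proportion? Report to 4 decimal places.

0.8423

The Beta prior is conjugate to a Binomial/Bernoulli likelihood; the update adds successes to α and failures to β.
Total number of flips: n = 16 + 39 = 55.
Posterior mean = (α₀+k)/(α₀+β₀+n) = [n/(α₀+β₀+n)]·(k/n) + [(α₀+β₀)/(α₀+β₀+n)]·α₀/(α₀+β₀), so only n and the prior enter the weight.
The weight on the data is w = n/(α₀+β₀+n) = 55/(6.3+4.0+55) = 55/65.3 = 0.8423.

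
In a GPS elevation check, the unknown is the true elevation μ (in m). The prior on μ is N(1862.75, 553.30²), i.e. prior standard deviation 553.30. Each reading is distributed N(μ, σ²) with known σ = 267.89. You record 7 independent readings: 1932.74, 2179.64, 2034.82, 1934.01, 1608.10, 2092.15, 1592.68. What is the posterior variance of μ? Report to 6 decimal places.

9919.947715

For Normal data with known variance σ², a Normal(μ₀, σ₀²) prior on μ is conjugate. Posterior precision = 1/σ₀² + n/σ²; posterior mean is the precision-weighted average of μ₀ and x̄.
σ₀² = 553.30² = 306140.89, σ² = 267.89² = 71765.0521; σ² + n·σ₀² = 71765.0521 + 7·306140.89 = 2214751.2821.
Posterior precision = 1/σ₀² + n/σ² = 1/306140.89 + 7/71765.0521 = (σ² + n·σ₀²)/(σ₀²σ²) = 2214751.2821/(306140.89·71765.0521); posterior variance σₙ² = σ₀²σ²/(σ² + n·σ₀²) = 306140.89·71765.0521/2214751.2821 = 9919.947715.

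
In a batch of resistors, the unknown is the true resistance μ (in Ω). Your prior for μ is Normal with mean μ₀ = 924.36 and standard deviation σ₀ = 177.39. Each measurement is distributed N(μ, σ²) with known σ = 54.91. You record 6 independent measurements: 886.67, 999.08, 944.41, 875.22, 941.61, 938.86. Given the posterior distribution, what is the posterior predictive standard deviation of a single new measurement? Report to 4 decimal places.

For Normal data with known variance σ², a Normal(μ₀, σ₀²) prior on μ is conjugate. Posterior precision = 1/σ₀² + n/σ²; posterior mean is the precision-weighted average of μ₀ and x̄.
σ₀² = 177.39² = 31467.2121, σ² = 54.91² = 3015.1081; σ² + n·σ₀² = 3015.1081 + 6·31467.2121 = 191818.3807.
Posterior precision = 1/σ₀² + n/σ² = 1/31467.2121 + 6/3015.1081 = (σ² + n·σ₀²)/(σ₀²σ²) = 191818.3807/(31467.2121·3015.1081); posterior variance σₙ² = σ₀²σ²/(σ² + n·σ₀²) = 31467.2121·3015.1081/191818.3807 = 494.619159.
Predictive variance for one new observation = σₙ² + σ² = 31467.2121·3015.1081/191818.3807 + 3015.1081 = σ²·(σ₀² + 191818.3807)/191818.3807 = 3015.1081·223285.5928/191818.3807 = 3509.727259; SD = √(3015.1081·223285.5928/191818.3807) = 59.2430.

59.2430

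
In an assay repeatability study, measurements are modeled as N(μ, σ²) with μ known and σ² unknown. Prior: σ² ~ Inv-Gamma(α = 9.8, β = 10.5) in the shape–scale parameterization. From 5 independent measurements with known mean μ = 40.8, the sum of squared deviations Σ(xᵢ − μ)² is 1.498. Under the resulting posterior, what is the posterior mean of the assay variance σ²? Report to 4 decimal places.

With known mean μ and an Inverse-Gamma(α, β) prior on σ², the Normal likelihood is conjugate: posterior is Inv-Gamma(α + n/2, β + Σ(xᵢ−μ)²/2).
Posterior: Inv-Gamma(9.8 + 5/2, 10.5 + 1.498/2) = Inv-Gamma(12.30, 11.2490).
E[σ²|data] = β/(α−1) = 11.2490/11.30 = 0.9955.

0.9955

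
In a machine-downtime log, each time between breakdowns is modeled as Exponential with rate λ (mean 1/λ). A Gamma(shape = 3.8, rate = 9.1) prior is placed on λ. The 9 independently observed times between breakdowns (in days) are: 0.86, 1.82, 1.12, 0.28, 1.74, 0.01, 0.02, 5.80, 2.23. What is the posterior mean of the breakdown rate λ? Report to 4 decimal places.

0.5570

With a Gamma(shape α, rate β) prior on the exponential rate λ, the posterior after n observations with total T = Σxᵢ is Gamma(α+n, β+T).
Sum of observations T = 13.88 days; n = 9.
Posterior: Gamma(3.8+9, 9.1+13.88) = Gamma(12.8, 22.98).
Posterior mean of λ = α/β = 12.8/22.98 = 0.5570.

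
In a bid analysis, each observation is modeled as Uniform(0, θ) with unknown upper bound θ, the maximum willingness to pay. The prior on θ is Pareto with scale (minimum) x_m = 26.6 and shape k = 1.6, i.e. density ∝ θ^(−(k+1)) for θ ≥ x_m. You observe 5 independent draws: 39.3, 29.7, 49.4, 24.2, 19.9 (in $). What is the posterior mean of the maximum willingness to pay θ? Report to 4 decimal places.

58.2214

A Pareto(scale x_m, shape k) prior on the upper bound θ of Uniform(0, θ) is conjugate: posterior is Pareto(max(x_m, max xᵢ), k + n).
Sample maximum = 49.4; prior scale x_m = 26.6 → posterior scale = max = 49.4.
Posterior shape = 1.6 + 5 = 6.6.
E[θ|data] = k·x_m/(k−1) = 6.6·49.4/5.6 = 58.2214.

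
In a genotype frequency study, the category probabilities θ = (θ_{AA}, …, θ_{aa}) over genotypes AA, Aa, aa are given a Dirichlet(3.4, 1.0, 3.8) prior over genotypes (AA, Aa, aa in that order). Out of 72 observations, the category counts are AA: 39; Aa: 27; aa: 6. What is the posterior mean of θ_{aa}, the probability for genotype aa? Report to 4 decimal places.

The Dirichlet prior is conjugate to the Multinomial likelihood: each posterior αⱼ = prior αⱼ + observed count nⱼ.
Posterior concentration: (42.4, 28.0, 9.8), total = 80.2.
E[θ_{aa}|data] = α_{aa}/Σα = 9.8/80.2 = 0.1222.

0.1222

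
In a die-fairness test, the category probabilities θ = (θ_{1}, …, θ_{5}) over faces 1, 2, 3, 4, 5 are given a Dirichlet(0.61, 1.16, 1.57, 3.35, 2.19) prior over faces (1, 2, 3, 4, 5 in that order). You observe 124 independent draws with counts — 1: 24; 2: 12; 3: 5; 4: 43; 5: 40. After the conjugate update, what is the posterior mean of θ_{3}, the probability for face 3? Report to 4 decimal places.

The Dirichlet prior is conjugate to the Multinomial likelihood: each posterior αⱼ = prior αⱼ + observed count nⱼ.
Posterior concentration: (24.61, 13.16, 6.57, 46.35, 42.19), total = 132.88.
E[θ_{3}|data] = α_{3}/Σα = 6.57/132.88 = 0.0494.

0.0494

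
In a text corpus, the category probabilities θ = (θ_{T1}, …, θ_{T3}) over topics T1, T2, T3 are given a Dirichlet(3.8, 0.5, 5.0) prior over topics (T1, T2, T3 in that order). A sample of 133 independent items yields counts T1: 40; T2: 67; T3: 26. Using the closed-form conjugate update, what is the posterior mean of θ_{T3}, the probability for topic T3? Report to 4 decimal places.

The Dirichlet prior is conjugate to the Multinomial likelihood: each posterior αⱼ = prior αⱼ + observed count nⱼ.
Posterior concentration: (43.8, 67.5, 31.0), total = 142.3.
E[θ_{T3}|data] = α_{T3}/Σα = 31.0/142.3 = 0.2178.

0.2178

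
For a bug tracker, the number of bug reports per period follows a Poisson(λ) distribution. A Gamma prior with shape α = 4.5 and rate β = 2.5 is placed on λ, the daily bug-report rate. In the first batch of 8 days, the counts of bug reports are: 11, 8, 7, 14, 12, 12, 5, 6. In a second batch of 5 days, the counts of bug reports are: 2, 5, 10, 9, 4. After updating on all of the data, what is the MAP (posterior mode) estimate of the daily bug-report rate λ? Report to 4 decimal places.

7.0000

With a Gamma(shape α, rate β) prior, the Poisson likelihood is conjugate: the posterior is Gamma(α + ΣXᵢ, β + n).
Batch 1: sum of counts S = 75 over n = 8 days.
After batch 1: Gamma(α+S, β+n) = Gamma(4.5+75, 2.5+8) = Gamma(79.5, 10.5).
Batch 2: sum of counts S = 30 over n = 5 days.
After batch 2: Gamma(α+S, β+n) = Gamma(79.5+30, 10.5+5) = Gamma(109.5, 15.5).
Mode of Gamma(α,β) for α≥1 is (α−1)/β = 108.5/15.5 = 7.0000.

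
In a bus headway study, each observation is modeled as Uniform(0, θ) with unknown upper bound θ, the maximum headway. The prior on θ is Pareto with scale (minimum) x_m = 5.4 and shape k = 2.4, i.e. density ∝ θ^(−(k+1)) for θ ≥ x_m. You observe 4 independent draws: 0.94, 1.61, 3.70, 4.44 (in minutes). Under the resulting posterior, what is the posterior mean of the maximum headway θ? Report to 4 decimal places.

A Pareto(scale x_m, shape k) prior on the upper bound θ of Uniform(0, θ) is conjugate: posterior is Pareto(max(x_m, max xᵢ), k + n).
Sample maximum = 4.44; prior scale x_m = 5.4 → posterior scale = max = 5.40.
Posterior shape = 2.4 + 4 = 6.4.
E[θ|data] = k·x_m/(k−1) = 6.4·5.40/5.4 = 6.4000.

6.4000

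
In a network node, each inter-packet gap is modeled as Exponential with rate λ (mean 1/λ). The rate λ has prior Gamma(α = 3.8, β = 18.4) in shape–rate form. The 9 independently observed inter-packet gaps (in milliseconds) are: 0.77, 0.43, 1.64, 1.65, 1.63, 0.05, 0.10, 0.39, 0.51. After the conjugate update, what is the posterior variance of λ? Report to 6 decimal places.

With a Gamma(shape α, rate β) prior on the exponential rate λ, the posterior after n observations with total T = Σxᵢ is Gamma(α+n, β+T).
Sum of observations T = 7.17 milliseconds; n = 9.
Posterior: Gamma(3.8+9, 18.4+7.17) = Gamma(12.8, 25.57).
Var = α/β² = 0.019577.

0.019577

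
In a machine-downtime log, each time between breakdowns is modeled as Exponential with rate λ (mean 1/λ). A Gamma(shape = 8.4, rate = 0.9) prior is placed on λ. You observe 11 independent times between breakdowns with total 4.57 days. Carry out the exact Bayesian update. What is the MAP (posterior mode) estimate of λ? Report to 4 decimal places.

With a Gamma(shape α, rate β) prior on the exponential rate λ, the posterior after n observations with total T = Σxᵢ is Gamma(α+n, β+T).
Posterior: Gamma(8.4+11, 0.9+4.57) = Gamma(19.4, 5.47).
Mode = (α−1)/β = 3.3638.

3.3638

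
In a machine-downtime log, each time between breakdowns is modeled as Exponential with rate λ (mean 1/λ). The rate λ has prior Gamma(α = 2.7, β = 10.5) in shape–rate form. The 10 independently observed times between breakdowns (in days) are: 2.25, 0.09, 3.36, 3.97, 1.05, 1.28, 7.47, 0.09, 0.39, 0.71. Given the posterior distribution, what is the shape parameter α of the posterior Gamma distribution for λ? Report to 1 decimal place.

12.7

With a Gamma(shape α, rate β) prior on the exponential rate λ, the posterior after n observations with total T = Σxᵢ is Gamma(α+n, β+T).
Sum of observations T = 20.66 days; n = 10.
Posterior: Gamma(2.7+10, 10.5+20.66) = Gamma(12.7, 31.16).
Posterior α = 12.7.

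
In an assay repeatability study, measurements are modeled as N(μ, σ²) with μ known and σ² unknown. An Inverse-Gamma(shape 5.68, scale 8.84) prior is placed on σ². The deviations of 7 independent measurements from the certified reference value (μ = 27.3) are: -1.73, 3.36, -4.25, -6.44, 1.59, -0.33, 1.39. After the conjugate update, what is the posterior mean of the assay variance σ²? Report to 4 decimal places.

5.8721

With known mean μ and an Inverse-Gamma(α, β) prior on σ², the Normal likelihood is conjugate: posterior is Inv-Gamma(α + n/2, β + Σ(xᵢ−μ)²/2).
Σ(xᵢ−μ)² = (-1.73)² + (3.36)² + (-4.25)² + (-6.44)² + (1.59)² + (-0.33)² + (1.39)² = 78.3877.
Posterior: Inv-Gamma(5.68 + 7/2, 8.84 + 78.3877/2) = Inv-Gamma(9.18, 48.03385).
E[σ²|data] = β/(α−1) = 48.03385/8.18 = 5.8721.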